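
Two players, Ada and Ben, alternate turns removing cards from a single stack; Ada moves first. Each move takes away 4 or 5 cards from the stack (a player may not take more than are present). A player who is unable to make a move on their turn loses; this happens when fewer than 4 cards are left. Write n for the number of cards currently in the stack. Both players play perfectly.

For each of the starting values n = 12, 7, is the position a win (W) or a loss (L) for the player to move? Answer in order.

12: L, 7: W

Label each position W (a win for the player to move) or L (a loss). A position with no legal move is L; any other position is W exactly when some move reaches an L, and L when every move reaches a W.
n=0: no move → L
n=1: no move → L
n=2: no move → L
n=3: no move → L
n=4: W (go to 0, an L position)
n=5: W (go to 1, an L position)
n=6: W (go to 2, an L position)
n=7: W (go to 3, an L position)
n=8: W (go to 3, an L position)
n=9: L (options 5(W), 4(W) are all W)
n=10: L (options 6(W), 5(W) are all W)
n=11: L (options 7(W), 6(W) are all W)
n=12: L (options 8(W), 7(W) are all W)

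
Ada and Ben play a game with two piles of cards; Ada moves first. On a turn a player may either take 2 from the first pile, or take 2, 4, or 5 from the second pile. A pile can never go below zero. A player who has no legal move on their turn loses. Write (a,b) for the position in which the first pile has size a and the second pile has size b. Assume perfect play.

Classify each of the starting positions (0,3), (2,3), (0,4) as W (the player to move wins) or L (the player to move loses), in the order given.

(0,3): W, (2,3): L, (0,4): W

Classify positions by backward induction: terminal positions (no move available) are L. From any other position, the mover wins iff some move reaches an L.
No move ever increases a pile, so every position that can arise here has a ≤ 2 and b ≤ 4; it is enough to label the cells with 0 ≤ a ≤ 2 and 0 ≤ b ≤ 4.
Every move lowers a or b (never raises either), so fill the grid row by row in increasing a, and left to right within a row: each cell's successors are then already labelled.
      b=0  b=1  b=2  b=3  b=4
a=0:    L    L    W    W    W
a=1:    L    L    W    W    W
a=2:    W    W    L    L    W
Cells with no legal move (terminal, hence L): (0,0), (0,1), (1,0), (1,1).
The remaining L cells, each justified by listing all of its moves:
(2,2): moves to (0,2)(W), (2,0)(W); every one is W ⇒ L
(2,3): moves to (0,3)(W), (2,1)(W); every one is W ⇒ L
Every other cell has at least one move into one of the L cells above, so it is W.
(0,3): the move to (0,1) reaches an L cell, so W
(2,3): one of the L cells justified above, so L
(0,4): the move to (0,0) reaches an L cell, so W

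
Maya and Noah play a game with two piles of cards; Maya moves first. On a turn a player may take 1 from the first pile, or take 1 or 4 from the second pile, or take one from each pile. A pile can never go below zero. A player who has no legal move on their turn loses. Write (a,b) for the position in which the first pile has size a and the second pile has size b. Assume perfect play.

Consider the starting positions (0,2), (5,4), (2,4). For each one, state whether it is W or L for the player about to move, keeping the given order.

(0,2): L, (5,4): L, (2,4): W

Classify positions by backward induction: terminal positions (no move available) are L. From any other position, the mover wins iff some move reaches an L.
No move ever increases a pile, so every position that can arise here has a ≤ 5 and b ≤ 4; it is enough to label the cells with 0 ≤ a ≤ 5 and 0 ≤ b ≤ 4.
Every move lowers a or b (never raises either), so fill the grid row by row in increasing a, and left to right within a row: each cell's successors are then already labelled.
      b=0  b=1  b=2  b=3  b=4
a=0:    L    W    L    W    W
a=1:    W    W    W    W    L
a=2:    L    W    L    W    W
a=3:    W    W    W    W    L
a=4:    L    W    L    W    W
a=5:    W    W    W    W    L
Cells with no legal move (terminal, hence L): (0,0).
The remaining L cells, each justified by listing all of its moves:
(0,2): the only move is to (0,1)(W), a W ⇒ L
(1,4): moves to (0,4)(W), (1,3)(W), (1,0)(W), (0,3)(W); every one is W ⇒ L
(2,0): the only move is to (1,0)(W), a W ⇒ L
(2,2): moves to (1,2)(W), (2,1)(W), (1,1)(W); every one is W ⇒ L
(3,4): moves to (2,4)(W), (3,3)(W), (3,0)(W), (2,3)(W); every one is W ⇒ L
(4,0): the only move is to (3,0)(W), a W ⇒ L
(4,2): moves to (3,2)(W), (4,1)(W), (3,1)(W); every one is W ⇒ L
(5,4): moves to (4,4)(W), (5,3)(W), (5,0)(W), (4,3)(W); every one is W ⇒ L
Every other cell has at least one move into one of the L cells above, so it is W.
(0,2): one of the L cells justified above, so L
(5,4): one of the L cells justified above, so L
(2,4): the move to (1,4) reaches an L cell, so W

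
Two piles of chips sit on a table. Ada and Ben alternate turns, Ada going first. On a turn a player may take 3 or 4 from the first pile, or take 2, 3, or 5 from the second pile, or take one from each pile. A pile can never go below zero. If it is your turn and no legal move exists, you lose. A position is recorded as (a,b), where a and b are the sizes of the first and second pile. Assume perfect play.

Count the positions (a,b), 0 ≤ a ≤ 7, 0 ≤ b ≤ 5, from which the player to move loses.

15

Build the W/L table. Terminal = L. A non-terminal position is W if it has a move to some L; otherwise it is L.
Every move lowers a or b (never raises either), so fill the grid row by row in increasing a, and left to right within a row: each cell's successors are then already labelled.
      b=0  b=1  b=2  b=3  b=4  b=5
a=0:    L    L    W    W    W    W
a=1:    L    W    W    W    L    W
a=2:    L    W    W    W    L    W
a=3:    W    W    L    L    W    W
a=4:    W    W    L    W    W    W
a=5:    W    L    L    W    W    W
a=6:    W    L    W    W    W    L
a=7:    L    L    W    W    W    W
Cells with no legal move (terminal, hence L): (0,0), (0,1), (1,0), (2,0).
The remaining L cells, each justified by listing all of its moves:
(1,4): →(1,2)(W), (1,1)(W), (0,3)(W) — all W, so L
(2,4): →(2,2)(W), (2,1)(W), (1,3)(W) — all W, so L
(3,2): →(0,2)(W), (3,0)(W), (2,1)(W) — all W, so L
(3,3): →(0,3)(W), (3,1)(W), (3,0)(W), (2,2)(W) — all W, so L
(4,2): →(1,2)(W), (0,2)(W), (4,0)(W), (3,1)(W) — all W, so L
(5,1): →(2,1)(W), (1,1)(W), (4,0)(W) — all W, so L
(5,2): →(2,2)(W), (1,2)(W), (5,0)(W), (4,1)(W) — all W, so L
(6,1): →(3,1)(W), (2,1)(W), (5,0)(W) — all W, so L
(6,5): →(3,5)(W), (2,5)(W), (6,3)(W), (6,2)(W), (6,0)(W), (5,4)(W) — all W, so L
(7,0): →(4,0)(W), (3,0)(W) — all W, so L
(7,1): →(4,1)(W), (3,1)(W), (6,0)(W) — all W, so L
Every other cell has at least one move into one of the L cells above, so it is W.
L cells per row: a=0: 2, a=1: 2, a=2: 2, a=3: 2, a=4: 1, a=5: 2, a=6: 2, a=7: 2; total 15.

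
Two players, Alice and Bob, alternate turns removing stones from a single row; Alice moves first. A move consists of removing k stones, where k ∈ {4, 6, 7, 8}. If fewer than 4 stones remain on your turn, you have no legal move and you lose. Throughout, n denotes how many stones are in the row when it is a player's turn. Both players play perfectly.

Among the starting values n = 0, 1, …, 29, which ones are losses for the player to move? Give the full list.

Classify positions by backward induction: terminal positions (no move available) are L. From any other position, the mover wins iff some move reaches an L.
n=0: no move → L
n=1: no move → L
n=2: no move → L
n=3: no move → L
n=4: can move to 0, which is L ⇒ W
n=5: can move to 1, which is L ⇒ W
n=6: can move to 2, which is L ⇒ W
n=7: can move to 3, which is L ⇒ W
n=8: can move to 2, which is L ⇒ W
n=9: can move to 3, which is L ⇒ W
n=10: can move to 3, which is L ⇒ W
n=11: can move to 3, which is L ⇒ W
n=12: moves to 8(W), 6(W), 5(W), 4(W); every one is W ⇒ L
n=13: moves to 9(W), 7(W), 6(W), 5(W); every one is W ⇒ L
n=14: moves to 10(W), 8(W), 7(W), 6(W); every one is W ⇒ L
n=15: moves to 11(W), 9(W), 8(W), 7(W); every one is W ⇒ L
n=16: can move to 12, which is L ⇒ W
n=17: can move to 13, which is L ⇒ W
n=18: can move to 14, which is L ⇒ W
n=19: can move to 15, which is L ⇒ W
n=20: can move to 14, which is L ⇒ W
n=21: can move to 15, which is L ⇒ W
n=22: can move to 15, which is L ⇒ W
n=23: can move to 15, which is L ⇒ W
n=24: moves to 20(W), 18(W), 17(W), 16(W); every one is W ⇒ L
n=25: moves to 21(W), 19(W), 18(W), 17(W); every one is W ⇒ L
n=26: moves to 22(W), 20(W), 19(W), 18(W); every one is W ⇒ L
n=27: moves to 23(W), 21(W), 20(W), 19(W); every one is W ⇒ L
n=28: can move to 24, which is L ⇒ W
n=29: can move to 25, which is L ⇒ W
The losing starting values of n are exactly the entries labelled L in this table (12 of them).

0, 1, 2, 3, 12, 13, 14, 15, 24, 25, 26, 27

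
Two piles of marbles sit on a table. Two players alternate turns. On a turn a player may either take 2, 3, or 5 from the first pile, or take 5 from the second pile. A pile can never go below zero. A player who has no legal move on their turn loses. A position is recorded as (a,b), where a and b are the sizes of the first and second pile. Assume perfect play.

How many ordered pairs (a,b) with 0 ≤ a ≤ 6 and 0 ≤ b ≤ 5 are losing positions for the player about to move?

12

Positions with no move are L. A position that does have a move is losing for the player to move precisely when every available move leads to a winning position for the opponent. Fill in the labels:
Every move lowers a or b (never raises either), so fill the grid row by row in increasing a, and left to right within a row: each cell's successors are then already labelled.
      b=0  b=1  b=2  b=3  b=4  b=5
a=0:    L    L    L    L    L    W
a=1:    L    L    L    L    L    W
a=2:    W    W    W    W    W    L
a=3:    W    W    W    W    W    L
a=4:    W    W    W    W    W    W
a=5:    W    W    W    W    W    W
a=6:    W    W    W    W    W    W
Cells with no legal move (terminal, hence L): (0,0), (0,1), (0,2), (0,3), (0,4), (1,0), (1,1), (1,2), (1,3), (1,4).
The remaining L cells, each justified by listing all of its moves:
(2,5): only reaches (0,5)(W), (2,0)(W), all W → L
(3,5): only reaches (1,5)(W), (0,5)(W), (3,0)(W), all W → L
Every other cell has at least one move into one of the L cells above, so it is W.
L cells per row: a=0: 5, a=1: 5, a=2: 1, a=3: 1, a=4: 0, a=5: 0, a=6: 0; total 12.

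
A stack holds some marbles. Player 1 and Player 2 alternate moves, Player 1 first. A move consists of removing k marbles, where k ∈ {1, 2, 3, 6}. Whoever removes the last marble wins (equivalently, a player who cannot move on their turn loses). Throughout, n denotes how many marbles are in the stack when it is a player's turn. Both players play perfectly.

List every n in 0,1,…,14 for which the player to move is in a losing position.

0, 4, 8, 12

Compute win/loss labels from the base case upward. A position with no move is L. Any other position is W if it can reach an L in one move, else L.
n=0: no move → L
n=1: can move to 0, which is L ⇒ W
n=2: can move to 0, which is L ⇒ W
n=3: can move to 0, which is L ⇒ W
n=4: moves to 3(W), 2(W), 1(W); every one is W ⇒ L
n=5: can move to 4, which is L ⇒ W
n=6: can move to 4, which is L ⇒ W
n=7: can move to 4, which is L ⇒ W
n=8: moves to 7(W), 6(W), 5(W), 2(W); every one is W ⇒ L
n=9: can move to 8, which is L ⇒ W
n=10: can move to 8, which is L ⇒ W
n=11: can move to 8, which is L ⇒ W
n=12: moves to 11(W), 10(W), 9(W), 6(W); every one is W ⇒ L
n=13: can move to 12, which is L ⇒ W
n=14: can move to 12, which is L ⇒ W
The losing starting values of n are exactly the entries labelled L in this table (4 of them).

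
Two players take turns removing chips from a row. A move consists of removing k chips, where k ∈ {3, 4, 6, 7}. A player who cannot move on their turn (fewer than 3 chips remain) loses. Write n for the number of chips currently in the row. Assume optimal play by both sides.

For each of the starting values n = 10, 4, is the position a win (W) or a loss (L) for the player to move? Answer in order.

10: L, 4: W

Label each position W (a win for the player to move) or L (a loss). A position with no legal move is L; any other position is W exactly when some move reaches an L, and L when every move reaches a W.
n=0: no move → L
n=1: no move → L
n=2: no move → L
n=3: can move to 0, which is L ⇒ W
n=4: can move to 1, which is L ⇒ W
n=5: can move to 2, which is L ⇒ W
n=6: can move to 2, which is L ⇒ W
n=7: can move to 1, which is L ⇒ W
n=8: can move to 2, which is L ⇒ W
n=9: can move to 2, which is L ⇒ W
n=10: moves to 7(W), 6(W), 4(W), 3(W); every one is W ⇒ L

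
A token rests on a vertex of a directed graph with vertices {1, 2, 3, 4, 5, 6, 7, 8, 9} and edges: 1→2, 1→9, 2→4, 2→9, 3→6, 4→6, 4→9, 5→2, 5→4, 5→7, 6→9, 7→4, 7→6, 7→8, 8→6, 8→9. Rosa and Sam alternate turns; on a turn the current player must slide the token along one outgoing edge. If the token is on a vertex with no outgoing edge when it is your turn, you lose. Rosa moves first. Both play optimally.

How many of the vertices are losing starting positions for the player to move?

Build the W/L table. Terminal = L. A non-terminal position is W if it has a move to some L; otherwise it is L.
Every edge goes from a vertex to one that appears earlier in the order 9, 6, 8, 4, 7, 2, 5, 3, 1, so processing vertices in that order labels each vertex after all of its successors.
9: no outgoing edge → L
6: can move to 9, which is L ⇒ W
8: can move to 9, which is L ⇒ W
4: can move to 9, which is L ⇒ W
7: moves to 4(W), 8(W), 6(W); every one is W ⇒ L
2: can move to 9, which is L ⇒ W
5: can move to 7, which is L ⇒ W
3: the only move is to 6(W), a W ⇒ L
1: can move to 9, which is L ⇒ W
The L vertices are 3, 7, 9; that is 3 in all.

3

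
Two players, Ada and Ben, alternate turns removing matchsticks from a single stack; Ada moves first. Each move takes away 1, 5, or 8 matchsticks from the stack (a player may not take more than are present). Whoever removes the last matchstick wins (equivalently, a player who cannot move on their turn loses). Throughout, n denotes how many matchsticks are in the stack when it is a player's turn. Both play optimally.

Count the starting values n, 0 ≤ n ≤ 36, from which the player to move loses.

Use the standard recursion: the mover loses at a terminal position; elsewhere, the mover wins exactly when some move hands the opponent an L position.
n=0: no move → L
n=1: →0(L), so W
n=2: →1(W) only, which is W, so L
n=3: →2(L), so W
n=4: →3(W) only, which is W, so L
n=5: →4(L), so W
n=6: →5(W), 1(W) — all W, so L
n=7: →6(L), so W
n=8: →0(L), so W
n=9: →4(L), so W
n=10: →2(L), so W
n=11: →6(L), so W
n=12: →4(L), so W
n=13: →12(W), 8(W), 5(W) — all W, so L
n=14: →13(L), so W
n=15: →14(W), 10(W), 7(W) — all W, so L
n=16: →15(L), so W
n=17: →16(W), 12(W), 9(W) — all W, so L
n=18: →17(L), so W
n=19: →18(W), 14(W), 11(W) — all W, so L
n=20: →19(L), so W
n=21: →13(L), so W
n=22: →17(L), so W
n=23: →15(L), so W
n=24: →19(L), so W
n=25: →17(L), so W
n=26: →25(W), 21(W), 18(W) — all W, so L
n=27: →26(L), so W
n=28: →27(W), 23(W), 20(W) — all W, so L
n=29: →28(L), so W
n=30: →29(W), 25(W), 22(W) — all W, so L
n=31: →30(L), so W
n=32: →31(W), 27(W), 24(W) — all W, so L
n=33: →32(L), so W
n=34: →26(L), so W
n=35: →30(L), so W
n=36: →28(L), so W
L entries with 0 ≤ n ≤ 36: n = 0, 2, 4, 6, 13, 15, 17, 19, 26, 28, 30, 32; that makes 12.

12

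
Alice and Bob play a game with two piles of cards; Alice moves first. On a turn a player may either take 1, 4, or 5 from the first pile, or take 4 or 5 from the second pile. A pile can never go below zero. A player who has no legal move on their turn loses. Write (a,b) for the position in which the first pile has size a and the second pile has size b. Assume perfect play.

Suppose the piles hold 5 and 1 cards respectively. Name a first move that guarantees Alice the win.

Move to (0,1).

Classify positions by backward induction: terminal positions (no move available) are L. From any other position, the mover wins iff some move reaches an L.
No move ever increases a pile, so every position that can arise here has a ≤ 5 and b ≤ 1; it is enough to label the cells with 0 ≤ a ≤ 5 and 0 ≤ b ≤ 1.
Every move lowers a or b (never raises either), so fill the grid row by row in increasing a, and left to right within a row: each cell's successors are then already labelled.
      b=0  b=1
a=0:    L    L
a=1:    W    W
a=2:    L    L
a=3:    W    W
a=4:    W    W
a=5:    W    W
Cells with no legal move (terminal, hence L): (0,0), (0,1).
The remaining L cells, each justified by listing all of its moves:
(2,0): the only move is to (1,0)(W), a W ⇒ L
(2,1): the only move is to (1,1)(W), a W ⇒ L
Every other cell has at least one move into one of the L cells above, so it is W.
From (5,1), the L positions reachable in one move are: (0,1).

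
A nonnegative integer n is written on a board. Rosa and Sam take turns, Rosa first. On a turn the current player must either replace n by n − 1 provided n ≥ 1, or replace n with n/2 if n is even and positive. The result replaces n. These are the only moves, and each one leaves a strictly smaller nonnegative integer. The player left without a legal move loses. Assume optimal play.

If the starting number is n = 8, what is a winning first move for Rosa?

Work bottom-up. With no move the player to move loses. Otherwise the position is W if at least one move leads to an L position for the opponent, and L if every move leads to a W.
n=0: no move → L
n=1: can move to 0, which is L ⇒ W
n=2: the only move is to 1(W), a W ⇒ L
n=3: can move to 2, which is L ⇒ W
n=4: can move to 2, which is L ⇒ W
n=5: the only move is to 4(W), a W ⇒ L
n=6: can move to 5, which is L ⇒ W
n=7: the only move is to 6(W), a W ⇒ L
n=8: can move to 7, which is L ⇒ W
From 8, the L positions reachable in one move are: 7.

Move to 7.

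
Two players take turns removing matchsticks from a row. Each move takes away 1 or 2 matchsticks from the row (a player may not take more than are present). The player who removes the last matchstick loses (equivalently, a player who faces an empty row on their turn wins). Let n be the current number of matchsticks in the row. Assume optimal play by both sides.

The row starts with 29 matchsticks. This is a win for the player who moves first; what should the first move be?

Classify positions by backward induction: terminal positions (no move available) are W. From any other position, the mover wins iff some move reaches an L.
n=0: no move; the opponent has just taken the last matchstick and therefore loses → W
n=1: the only move is to 0(W), a W ⇒ L
n=2: can move to 1, which is L ⇒ W
n=3: can move to 1, which is L ⇒ W
n=4: moves to 3(W), 2(W); every one is W ⇒ L
n=5: can move to 4, which is L ⇒ W
n=6: can move to 4, which is L ⇒ W
n=7: moves to 6(W), 5(W); every one is W ⇒ L
n=8: can move to 7, which is L ⇒ W
n=9: can move to 7, which is L ⇒ W
n=10: moves to 9(W), 8(W); every one is W ⇒ L
n=11: can move to 10, which is L ⇒ W
n=12: can move to 10, which is L ⇒ W
n=13: moves to 12(W), 11(W); every one is W ⇒ L
n=14: can move to 13, which is L ⇒ W
n=15: can move to 13, which is L ⇒ W
n=16: moves to 15(W), 14(W); every one is W ⇒ L
n=17: can move to 16, which is L ⇒ W
n=18: can move to 16, which is L ⇒ W
n=19: moves to 18(W), 17(W); every one is W ⇒ L
n=20: can move to 19, which is L ⇒ W
n=21: can move to 19, which is L ⇒ W
n=22: moves to 21(W), 20(W); every one is W ⇒ L
n=23: can move to 22, which is L ⇒ W
n=24: can move to 22, which is L ⇒ W
n=25: moves to 24(W), 23(W); every one is W ⇒ L
n=26: can move to 25, which is L ⇒ W
n=27: can move to 25, which is L ⇒ W
n=28: moves to 27(W), 26(W); every one is W ⇒ L
n=29: can move to 28, which is L ⇒ W
From 29, the L positions reachable in one move are: 28.

Remove 1, leaving 28.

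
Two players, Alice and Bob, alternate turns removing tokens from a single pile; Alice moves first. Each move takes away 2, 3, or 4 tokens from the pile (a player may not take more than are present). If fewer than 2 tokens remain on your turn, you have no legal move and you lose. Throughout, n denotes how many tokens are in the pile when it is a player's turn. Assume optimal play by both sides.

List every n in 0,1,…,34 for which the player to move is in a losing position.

0, 1, 6, 7, 12, 13, 18, 19, 24, 25, 30, 31

Build the W/L table. Terminal = L. A non-terminal position is W if it has a move to some L; otherwise it is L.
n=0: no move → L
n=1: no move → L
n=2: reaches L-position 0 → W
n=3: reaches L-position 1 → W
n=4: reaches L-position 1 → W
n=5: reaches L-position 1 → W
n=6: only reaches 4(W), 3(W), 2(W), all W → L
n=7: only reaches 5(W), 4(W), 3(W), all W → L
n=8: reaches L-position 6 → W
n=9: reaches L-position 7 → W
n=10: reaches L-position 7 → W
n=11: reaches L-position 7 → W
n=12: only reaches 10(W), 9(W), 8(W), all W → L
n=13: only reaches 11(W), 10(W), 9(W), all W → L
n=14: reaches L-position 12 → W
n=15: reaches L-position 13 → W
n=16: reaches L-position 13 → W
n=17: reaches L-position 13 → W
n=18: only reaches 16(W), 15(W), 14(W), all W → L
n=19: only reaches 17(W), 16(W), 15(W), all W → L
n=20: reaches L-position 18 → W
n=21: reaches L-position 19 → W
n=22: reaches L-position 19 → W
n=23: reaches L-position 19 → W
n=24: only reaches 22(W), 21(W), 20(W), all W → L
n=25: only reaches 23(W), 22(W), 21(W), all W → L
n=26: reaches L-position 24 → W
n=27: reaches L-position 25 → W
n=28: reaches L-position 25 → W
n=29: reaches L-position 25 → W
n=30: only reaches 28(W), 27(W), 26(W), all W → L
n=31: only reaches 29(W), 28(W), 27(W), all W → L
n=32: reaches L-position 30 → W
n=33: reaches L-position 31 → W
n=34: reaches L-position 31 → W
Reading off the rows marked L gives the requested list; there are 12 such values of n.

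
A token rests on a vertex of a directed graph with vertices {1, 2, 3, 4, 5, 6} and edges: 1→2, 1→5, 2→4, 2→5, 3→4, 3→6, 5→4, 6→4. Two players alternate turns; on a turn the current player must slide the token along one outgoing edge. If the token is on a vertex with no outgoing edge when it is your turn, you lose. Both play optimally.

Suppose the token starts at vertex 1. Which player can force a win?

Label each position W (a win for the player to move) or L (a loss). A position with no legal move is L; any other position is W exactly when some move reaches an L, and L when every move reaches a W.
Every edge goes from a vertex to one that appears earlier in the order 4, 5, 2, 6, 3, 1, so processing vertices in that order labels each vertex after all of its successors.
4: no outgoing edge → L
5: can move to 4, which is L ⇒ W
2: can move to 4, which is L ⇒ W
6: can move to 4, which is L ⇒ W
3: can move to 4, which is L ⇒ W
1: moves to 2(W), 5(W); every one is W ⇒ L
The starting position 1 is L: whatever the player to move does, the opponent receives a W position.

The second player wins.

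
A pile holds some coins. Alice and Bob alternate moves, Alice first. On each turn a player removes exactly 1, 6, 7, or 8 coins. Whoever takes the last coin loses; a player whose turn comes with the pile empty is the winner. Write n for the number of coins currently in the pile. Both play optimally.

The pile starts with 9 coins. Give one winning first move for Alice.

Remove 6, leaving 3.

Build the W/L table. Terminal = W. A non-terminal position is W if it has a move to some L; otherwise it is L.
n=0: no move; the opponent has just taken the last coin and therefore loses → W
n=1: L (sole option 0(W) is W)
n=2: W (go to 1, an L position)
n=3: L (sole option 2(W) is W)
n=4: W (go to 3, an L position)
n=5: L (sole option 4(W) is W)
n=6: W (go to 5, an L position)
n=7: W (go to 1, an L position)
n=8: W (go to 1, an L position)
n=9: W (go to 3, an L position)
From 9, the L positions reachable in one move are: 3, 1. Any move reaching one of these is winning.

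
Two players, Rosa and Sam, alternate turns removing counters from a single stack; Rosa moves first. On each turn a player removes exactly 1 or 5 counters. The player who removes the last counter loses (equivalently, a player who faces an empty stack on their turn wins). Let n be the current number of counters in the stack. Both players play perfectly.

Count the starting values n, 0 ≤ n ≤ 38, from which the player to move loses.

19

Positions with no move are W. A position that does have a move is losing for the player to move precisely when every available move leads to a winning position for the opponent. Fill in the labels:
n=0: no move; the opponent has just taken the last counter and therefore loses → W
n=1: L (sole option 0(W) is W)
n=2: W (go to 1, an L position)
n=3: L (sole option 2(W) is W)
n=4: W (go to 3, an L position)
n=5: L (options 4(W), 0(W) are all W)
n=6: W (go to 5, an L position)
n=7: L (options 6(W), 2(W) are all W)
n=8: W (go to 7, an L position)
n=9: L (options 8(W), 4(W) are all W)
n=10: W (go to 9, an L position)
n=11: L (options 10(W), 6(W) are all W)
n=12: W (go to 11, an L position)
n=13: L (options 12(W), 8(W) are all W)
n=14: W (go to 13, an L position)
n=15: L (options 14(W), 10(W) are all W)
n=16: W (go to 15, an L position)
n=17: L (options 16(W), 12(W) are all W)
n=18: W (go to 17, an L position)
n=19: L (options 18(W), 14(W) are all W)
n=20: W (go to 19, an L position)
n=21: L (options 20(W), 16(W) are all W)
n=22: W (go to 21, an L position)
n=23: L (options 22(W), 18(W) are all W)
n=24: W (go to 23, an L position)
n=25: L (options 24(W), 20(W) are all W)
n=26: W (go to 25, an L position)
n=27: L (options 26(W), 22(W) are all W)
n=28: W (go to 27, an L position)
n=29: L (options 28(W), 24(W) are all W)
n=30: W (go to 29, an L position)
n=31: L (options 30(W), 26(W) are all W)
n=32: W (go to 31, an L position)
n=33: L (options 32(W), 28(W) are all W)
n=34: W (go to 33, an L position)
n=35: L (options 34(W), 30(W) are all W)
n=36: W (go to 35, an L position)
n=37: L (options 36(W), 32(W) are all W)
n=38: W (go to 37, an L position)
L entries with 0 ≤ n ≤ 38: n = 1, 3, 5, 7, 9, 11, 13, 15, 17, 19, 21, 23, 25, 27, 29, 31, 33, 35, 37; that makes 19.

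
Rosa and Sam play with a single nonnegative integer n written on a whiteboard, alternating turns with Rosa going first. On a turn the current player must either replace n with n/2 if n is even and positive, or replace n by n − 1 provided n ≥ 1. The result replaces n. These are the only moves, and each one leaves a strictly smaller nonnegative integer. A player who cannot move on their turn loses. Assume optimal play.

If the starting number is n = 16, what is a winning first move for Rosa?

Positions with no move are L. A position that does have a move is losing for the player to move precisely when every available move leads to a winning position for the opponent. Fill in the labels:
n=0: no move → L
n=1: can move to 0, which is L ⇒ W
n=2: the only move is to 1(W), a W ⇒ L
n=3: can move to 2, which is L ⇒ W
n=4: can move to 2, which is L ⇒ W
n=5: the only move is to 4(W), a W ⇒ L
n=6: can move to 5, which is L ⇒ W
n=7: the only move is to 6(W), a W ⇒ L
n=8: can move to 7, which is L ⇒ W
n=9: the only move is to 8(W), a W ⇒ L
n=10: can move to 5, which is L ⇒ W
n=11: the only move is to 10(W), a W ⇒ L
n=12: can move to 11, which is L ⇒ W
n=13: the only move is to 12(W), a W ⇒ L
n=14: can move to 7, which is L ⇒ W
n=15: the only move is to 14(W), a W ⇒ L
n=16: can move to 15, which is L ⇒ W
From 16, the L positions reachable in one move are: 15.

Move to 15.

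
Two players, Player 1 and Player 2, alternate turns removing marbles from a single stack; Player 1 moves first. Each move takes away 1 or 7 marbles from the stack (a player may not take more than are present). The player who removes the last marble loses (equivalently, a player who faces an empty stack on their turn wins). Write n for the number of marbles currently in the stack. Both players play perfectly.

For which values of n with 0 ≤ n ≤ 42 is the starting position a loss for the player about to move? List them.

1, 3, 5, 7, 9, 11, 13, 15, 17, 19, 21, 23, 25, 27, 29, 31, 33, 35, 37, 39, 41

Build the W/L table. Terminal = W. A non-terminal position is W if it has a move to some L; otherwise it is L.
n=0: no move; the opponent has just taken the last marble and therefore loses → W
n=1: the only move is to 0(W), a W ⇒ L
n=2: can move to 1, which is L ⇒ W
n=3: the only move is to 2(W), a W ⇒ L
n=4: can move to 3, which is L ⇒ W
n=5: the only move is to 4(W), a W ⇒ L
n=6: can move to 5, which is L ⇒ W
n=7: moves to 6(W), 0(W); every one is W ⇒ L
n=8: can move to 7, which is L ⇒ W
n=9: moves to 8(W), 2(W); every one is W ⇒ L
n=10: can move to 9, which is L ⇒ W
n=11: moves to 10(W), 4(W); every one is W ⇒ L
n=12: can move to 11, which is L ⇒ W
n=13: moves to 12(W), 6(W); every one is W ⇒ L
n=14: can move to 13, which is L ⇒ W
n=15: moves to 14(W), 8(W); every one is W ⇒ L
n=16: can move to 15, which is L ⇒ W
n=17: moves to 16(W), 10(W); every one is W ⇒ L
n=18: can move to 17, which is L ⇒ W
n=19: moves to 18(W), 12(W); every one is W ⇒ L
n=20: can move to 19, which is L ⇒ W
n=21: moves to 20(W), 14(W); every one is W ⇒ L
n=22: can move to 21, which is L ⇒ W
n=23: moves to 22(W), 16(W); every one is W ⇒ L
n=24: can move to 23, which is L ⇒ W
n=25: moves to 24(W), 18(W); every one is W ⇒ L
n=26: can move to 25, which is L ⇒ W
n=27: moves to 26(W), 20(W); every one is W ⇒ L
n=28: can move to 27, which is L ⇒ W
n=29: moves to 28(W), 22(W); every one is W ⇒ L
n=30: can move to 29, which is L ⇒ W
n=31: moves to 30(W), 24(W); every one is W ⇒ L
n=32: can move to 31, which is L ⇒ W
n=33: moves to 32(W), 26(W); every one is W ⇒ L
n=34: can move to 33, which is L ⇒ W
n=35: moves to 34(W), 28(W); every one is W ⇒ L
n=36: can move to 35, which is L ⇒ W
n=37: moves to 36(W), 30(W); every one is W ⇒ L
n=38: can move to 37, which is L ⇒ W
n=39: moves to 38(W), 32(W); every one is W ⇒ L
n=40: can move to 39, which is L ⇒ W
n=41: moves to 40(W), 34(W); every one is W ⇒ L
n=42: can move to 41, which is L ⇒ W
Reading off the rows marked L gives the requested list; there are 21 such values of n.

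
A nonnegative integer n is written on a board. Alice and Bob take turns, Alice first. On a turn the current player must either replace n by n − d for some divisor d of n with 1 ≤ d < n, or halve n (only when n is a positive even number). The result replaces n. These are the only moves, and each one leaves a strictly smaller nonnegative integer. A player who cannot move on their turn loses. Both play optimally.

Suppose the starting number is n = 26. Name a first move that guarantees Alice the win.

Classify positions by backward induction: terminal positions (no move available) are L. From any other position, the mover wins iff some move reaches an L.
n=0: no move → L
n=1: no move → L
n=2: reaches L-position 1 → W
n=3: only reaches 2(W), which is W → L
n=4: reaches L-position 3 → W
n=5: only reaches 4(W), which is W → L
n=6: reaches L-position 3 → W
n=7: only reaches 6(W), which is W → L
n=8: reaches L-position 7 → W
n=9: only reaches 6(W), 8(W), all W → L
n=10: reaches L-position 5 → W
n=11: only reaches 10(W), which is W → L
n=12: reaches L-position 9 → W
n=13: only reaches 12(W), which is W → L
n=14: reaches L-position 7 → W
n=15: only reaches 10(W), 12(W), 14(W), all W → L
n=16: reaches L-position 15 → W
n=17: only reaches 16(W), which is W → L
n=18: reaches L-position 9 → W
n=19: only reaches 18(W), which is W → L
n=20: reaches L-position 15 → W
n=21: only reaches 14(W), 18(W), 20(W), all W → L
n=22: reaches L-position 11 → W
n=23: only reaches 22(W), which is W → L
n=24: reaches L-position 21 → W
n=25: only reaches 20(W), 24(W), all W → L
n=26: reaches L-position 13 → W
From 26, the L positions reachable in one move are: 13, 25. Any move reaching one of these is winning.

Move to 13.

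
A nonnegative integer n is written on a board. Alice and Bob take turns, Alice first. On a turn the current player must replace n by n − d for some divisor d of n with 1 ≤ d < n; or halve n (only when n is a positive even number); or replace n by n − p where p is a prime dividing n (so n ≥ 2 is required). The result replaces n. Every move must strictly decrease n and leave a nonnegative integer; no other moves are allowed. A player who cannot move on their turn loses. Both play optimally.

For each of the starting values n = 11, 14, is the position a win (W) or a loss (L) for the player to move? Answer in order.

11: W, 14: L

Positions with no move are L. A position that does have a move is losing for the player to move precisely when every available move leads to a winning position for the opponent. Fill in the labels:
n=0: no move → L
n=1: no move → L
n=2: reaches L-position 0 → W
n=3: reaches L-position 0 → W
n=4: only reaches 2(W), 3(W), all W → L
n=5: reaches L-position 0 → W
n=6: reaches L-position 4 → W
n=7: reaches L-position 0 → W
n=8: reaches L-position 4 → W
n=9: only reaches 6(W), 8(W), all W → L
n=10: reaches L-position 9 → W
n=11: reaches L-position 0 → W
n=12: reaches L-position 9 → W
n=13: reaches L-position 0 → W
n=14: only reaches 7(W), 12(W), 13(W), all W → L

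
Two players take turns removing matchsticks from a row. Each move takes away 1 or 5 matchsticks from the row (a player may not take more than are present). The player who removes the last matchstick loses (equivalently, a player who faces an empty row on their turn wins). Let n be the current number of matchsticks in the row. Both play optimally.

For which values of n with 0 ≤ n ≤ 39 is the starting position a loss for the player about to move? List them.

Label each position W (a win for the player to move) or L (a loss). A position with no legal move is W; any other position is W exactly when some move reaches an L, and L when every move reaches a W.
n=0: no move; the opponent has just taken the last matchstick and therefore loses → W
n=1: L (sole option 0(W) is W)
n=2: W (go to 1, an L position)
n=3: L (sole option 2(W) is W)
n=4: W (go to 3, an L position)
n=5: L (options 4(W), 0(W) are all W)
n=6: W (go to 5, an L position)
n=7: L (options 6(W), 2(W) are all W)
n=8: W (go to 7, an L position)
n=9: L (options 8(W), 4(W) are all W)
n=10: W (go to 9, an L position)
n=11: L (options 10(W), 6(W) are all W)
n=12: W (go to 11, an L position)
n=13: L (options 12(W), 8(W) are all W)
n=14: W (go to 13, an L position)
n=15: L (options 14(W), 10(W) are all W)
n=16: W (go to 15, an L position)
n=17: L (options 16(W), 12(W) are all W)
n=18: W (go to 17, an L position)
n=19: L (options 18(W), 14(W) are all W)
n=20: W (go to 19, an L position)
n=21: L (options 20(W), 16(W) are all W)
n=22: W (go to 21, an L position)
n=23: L (options 22(W), 18(W) are all W)
n=24: W (go to 23, an L position)
n=25: L (options 24(W), 20(W) are all W)
n=26: W (go to 25, an L position)
n=27: L (options 26(W), 22(W) are all W)
n=28: W (go to 27, an L position)
n=29: L (options 28(W), 24(W) are all W)
n=30: W (go to 29, an L position)
n=31: L (options 30(W), 26(W) are all W)
n=32: W (go to 31, an L position)
n=33: L (options 32(W), 28(W) are all W)
n=34: W (go to 33, an L position)
n=35: L (options 34(W), 30(W) are all W)
n=36: W (go to 35, an L position)
n=37: L (options 36(W), 32(W) are all W)
n=38: W (go to 37, an L position)
n=39: L (options 38(W), 34(W) are all W)
Reading off the rows marked L gives the requested list; there are 20 such values of n.

1, 3, 5, 7, 9, 11, 13, 15, 17, 19, 21, 23, 25, 27, 29, 31, 33, 35, 37, 39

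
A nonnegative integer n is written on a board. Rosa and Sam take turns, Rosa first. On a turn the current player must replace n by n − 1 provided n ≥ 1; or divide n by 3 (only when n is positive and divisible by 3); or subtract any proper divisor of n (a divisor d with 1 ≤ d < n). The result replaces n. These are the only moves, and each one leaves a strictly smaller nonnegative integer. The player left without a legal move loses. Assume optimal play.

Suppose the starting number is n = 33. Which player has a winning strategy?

Work bottom-up. With no move the player to move loses. Otherwise the position is W if at least one move leads to an L position for the opponent, and L if every move leads to a W.
n=0: no move → L
n=1: W (go to 0, an L position)
n=2: L (sole option 1(W) is W)
n=3: W (go to 2, an L position)
n=4: W (go to 2, an L position)
n=5: L (sole option 4(W) is W)
n=6: W (go to 2, an L position)
n=7: L (sole option 6(W) is W)
n=8: W (go to 7, an L position)
n=9: L (options 3(W), 6(W), 8(W) are all W)
n=10: W (go to 5, an L position)
n=11: L (sole option 10(W) is W)
n=12: W (go to 9, an L position)
n=13: L (sole option 12(W) is W)
n=14: W (go to 7, an L position)
n=15: W (go to 5, an L position)
n=16: L (options 8(W), 12(W), 14(W), 15(W) are all W)
n=17: W (go to 16, an L position)
n=18: W (go to 9, an L position)
n=19: L (sole option 18(W) is W)
n=20: W (go to 16, an L position)
n=21: W (go to 7, an L position)
n=22: W (go to 11, an L position)
n=23: L (sole option 22(W) is W)
n=24: W (go to 16, an L position)
n=25: L (options 20(W), 24(W) are all W)
n=26: W (go to 13, an L position)
n=27: W (go to 9, an L position)
n=28: L (options 14(W), 21(W), 24(W), 26(W), 27(W) are all W)
n=29: W (go to 28, an L position)
n=30: W (go to 25, an L position)
n=31: L (sole option 30(W) is W)
n=32: W (go to 16, an L position)
n=33: W (go to 11, an L position)
From 33 Rosa can move to 11, reaching an L position.

Rosa wins.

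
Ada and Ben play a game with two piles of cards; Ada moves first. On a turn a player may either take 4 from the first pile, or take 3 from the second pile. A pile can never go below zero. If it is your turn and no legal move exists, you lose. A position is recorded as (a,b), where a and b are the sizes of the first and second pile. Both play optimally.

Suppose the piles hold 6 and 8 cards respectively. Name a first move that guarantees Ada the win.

Move to (2,8).

Classify positions by backward induction: terminal positions (no move available) are L. From any other position, the mover wins iff some move reaches an L.
No move ever increases a pile, so every position that can arise here has a ≤ 6 and b ≤ 8; it is enough to label the cells with 0 ≤ a ≤ 6 and 0 ≤ b ≤ 8.
Every move lowers a or b (never raises either), so fill the grid row by row in increasing a, and left to right within a row: each cell's successors are then already labelled.
      b=0  b=1  b=2  b=3  b=4  b=5  b=6  b=7  b=8
a=0:    L    L    L    W    W    W    L    L    L
a=1:    L    L    L    W    W    W    L    L    L
a=2:    L    L    L    W    W    W    L    L    L
a=3:    L    L    L    W    W    W    L    L    L
a=4:    W    W    W    L    L    L    W    W    W
a=5:    W    W    W    L    L    L    W    W    W
a=6:    W    W    W    L    L    L    W    W    W
Cells with no legal move (terminal, hence L): (0,0), (0,1), (0,2), (1,0), (1,1), (1,2), (2,0), (2,1), (2,2), (3,0), (3,1), (3,2).
The remaining L cells, each justified by listing all of its moves:
(0,6): L (sole option (0,3)(W) is W)
(0,7): L (sole option (0,4)(W) is W)
(0,8): L (sole option (0,5)(W) is W)
(1,6): L (sole option (1,3)(W) is W)
(1,7): L (sole option (1,4)(W) is W)
(1,8): L (sole option (1,5)(W) is W)
(2,6): L (sole option (2,3)(W) is W)
(2,7): L (sole option (2,4)(W) is W)
(2,8): L (sole option (2,5)(W) is W)
(3,6): L (sole option (3,3)(W) is W)
(3,7): L (sole option (3,4)(W) is W)
(3,8): L (sole option (3,5)(W) is W)
(4,3): L (options (0,3)(W), (4,0)(W) are all W)
(4,4): L (options (0,4)(W), (4,1)(W) are all W)
(4,5): L (options (0,5)(W), (4,2)(W) are all W)
(5,3): L (options (1,3)(W), (5,0)(W) are all W)
(5,4): L (options (1,4)(W), (5,1)(W) are all W)
(5,5): L (options (1,5)(W), (5,2)(W) are all W)
(6,3): L (options (2,3)(W), (6,0)(W) are all W)
(6,4): L (options (2,4)(W), (6,1)(W) are all W)
(6,5): L (options (2,5)(W), (6,2)(W) are all W)
Every other cell has at least one move into one of the L cells above, so it is W.
From (6,8), the L positions reachable in one move are: (2,8), (6,5). Any move reaching one of these is winning.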